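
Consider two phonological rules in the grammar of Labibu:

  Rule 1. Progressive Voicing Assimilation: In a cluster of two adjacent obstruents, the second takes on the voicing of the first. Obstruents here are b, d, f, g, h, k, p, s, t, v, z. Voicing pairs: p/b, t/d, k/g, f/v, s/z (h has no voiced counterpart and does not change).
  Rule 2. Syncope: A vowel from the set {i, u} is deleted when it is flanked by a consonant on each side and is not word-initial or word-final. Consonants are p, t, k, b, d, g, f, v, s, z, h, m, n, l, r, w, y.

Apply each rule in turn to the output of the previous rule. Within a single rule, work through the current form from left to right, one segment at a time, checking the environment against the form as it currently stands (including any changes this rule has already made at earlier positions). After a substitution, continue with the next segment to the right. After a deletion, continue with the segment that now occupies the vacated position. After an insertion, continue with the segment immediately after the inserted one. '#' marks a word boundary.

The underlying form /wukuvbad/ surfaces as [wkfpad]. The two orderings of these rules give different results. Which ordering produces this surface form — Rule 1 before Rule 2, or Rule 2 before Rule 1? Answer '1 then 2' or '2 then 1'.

Order 1 then 2:
  1 Progressive Voicing Assimilation: no change — [wukuvbad]
  2 Syncope: [wukuvbad] → [wkvbad]
  result: [wkvbad]
Order 2 then 1:
  2 Syncope: [wukuvbad] → [wkvbad]
  1 Progressive Voicing Assimilation: [wkvbad] → [wkfpad]
  result: [wkfpad]

2 then 1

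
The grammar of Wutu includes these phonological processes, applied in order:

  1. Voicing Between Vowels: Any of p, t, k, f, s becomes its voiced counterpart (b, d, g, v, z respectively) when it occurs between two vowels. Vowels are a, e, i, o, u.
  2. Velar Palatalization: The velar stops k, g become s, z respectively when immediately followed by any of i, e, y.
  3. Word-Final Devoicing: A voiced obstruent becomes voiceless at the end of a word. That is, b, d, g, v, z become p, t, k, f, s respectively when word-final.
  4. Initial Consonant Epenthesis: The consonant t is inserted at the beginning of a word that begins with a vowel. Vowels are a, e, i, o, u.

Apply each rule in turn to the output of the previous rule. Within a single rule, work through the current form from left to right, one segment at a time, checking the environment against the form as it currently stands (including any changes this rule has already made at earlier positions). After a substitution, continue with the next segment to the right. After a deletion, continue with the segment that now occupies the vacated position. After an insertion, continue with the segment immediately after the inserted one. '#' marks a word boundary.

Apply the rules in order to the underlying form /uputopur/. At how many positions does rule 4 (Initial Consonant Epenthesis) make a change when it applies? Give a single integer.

1 Voicing Between Vowels: [uputopur] → [ubudobur]
2 Velar Palatalization: no change — [ubudobur]
3 Word-Final Devoicing: no change — [ubudobur]
4 Initial Consonant Epenthesis: [ubudobur] → [tubudobur]
Rule 4 changed 1 position(s).

1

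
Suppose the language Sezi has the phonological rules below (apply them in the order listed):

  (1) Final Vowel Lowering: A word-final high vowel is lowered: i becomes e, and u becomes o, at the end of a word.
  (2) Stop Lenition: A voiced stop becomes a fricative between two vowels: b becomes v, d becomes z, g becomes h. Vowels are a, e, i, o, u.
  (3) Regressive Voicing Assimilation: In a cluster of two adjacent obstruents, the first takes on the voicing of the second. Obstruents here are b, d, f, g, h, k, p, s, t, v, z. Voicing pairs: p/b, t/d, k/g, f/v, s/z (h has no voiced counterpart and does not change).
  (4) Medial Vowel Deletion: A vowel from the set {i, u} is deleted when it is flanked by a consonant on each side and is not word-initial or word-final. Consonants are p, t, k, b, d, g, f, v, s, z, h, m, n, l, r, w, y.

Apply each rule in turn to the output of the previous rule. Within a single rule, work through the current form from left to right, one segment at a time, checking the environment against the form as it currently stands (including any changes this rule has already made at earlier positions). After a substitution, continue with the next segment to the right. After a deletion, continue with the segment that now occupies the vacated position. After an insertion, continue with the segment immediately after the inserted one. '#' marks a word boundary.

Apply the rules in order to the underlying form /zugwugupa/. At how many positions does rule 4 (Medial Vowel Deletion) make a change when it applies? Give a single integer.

(1) Final Vowel Lowering: no change — [zugwugupa]
(2) Stop Lenition: [zugwugupa] → [zugwuhupa]
(3) Regressive Voicing Assimilation: no change — [zugwuhupa]
(4) Medial Vowel Deletion: [zugwuhupa] → [zgwhpa]
Rule 4 changed 3 position(s).

3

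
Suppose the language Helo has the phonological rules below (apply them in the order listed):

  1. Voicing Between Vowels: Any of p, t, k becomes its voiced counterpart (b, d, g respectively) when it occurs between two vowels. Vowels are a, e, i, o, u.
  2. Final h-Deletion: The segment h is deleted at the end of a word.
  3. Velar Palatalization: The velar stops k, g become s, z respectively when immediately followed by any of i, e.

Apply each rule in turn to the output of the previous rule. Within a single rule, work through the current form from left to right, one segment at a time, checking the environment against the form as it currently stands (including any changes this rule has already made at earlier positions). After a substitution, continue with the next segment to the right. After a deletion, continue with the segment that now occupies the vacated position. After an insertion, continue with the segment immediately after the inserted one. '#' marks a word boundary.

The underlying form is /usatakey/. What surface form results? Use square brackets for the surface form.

1 Voicing Between Vowels: [usatakey] → [usadagey]
2 Final h-Deletion: no change — [usadagey]
3 Velar Palatalization: [usadagey] → [usadazey]

[usadazey]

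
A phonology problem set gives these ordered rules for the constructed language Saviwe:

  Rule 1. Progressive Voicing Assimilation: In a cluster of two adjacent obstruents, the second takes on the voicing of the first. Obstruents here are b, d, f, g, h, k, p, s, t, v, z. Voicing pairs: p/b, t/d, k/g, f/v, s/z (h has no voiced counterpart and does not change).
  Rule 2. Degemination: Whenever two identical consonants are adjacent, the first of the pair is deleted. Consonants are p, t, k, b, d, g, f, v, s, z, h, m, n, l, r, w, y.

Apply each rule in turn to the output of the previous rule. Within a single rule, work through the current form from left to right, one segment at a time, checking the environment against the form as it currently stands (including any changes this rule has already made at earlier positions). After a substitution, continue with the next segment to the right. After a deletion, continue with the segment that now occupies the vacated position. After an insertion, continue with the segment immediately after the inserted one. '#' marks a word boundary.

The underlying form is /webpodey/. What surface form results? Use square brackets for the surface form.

Rule 1 Progressive Voicing Assimilation: [webpodey] → [webbodey]
Rule 2 Degemination: [webbodey] → [webodey]

[webodey]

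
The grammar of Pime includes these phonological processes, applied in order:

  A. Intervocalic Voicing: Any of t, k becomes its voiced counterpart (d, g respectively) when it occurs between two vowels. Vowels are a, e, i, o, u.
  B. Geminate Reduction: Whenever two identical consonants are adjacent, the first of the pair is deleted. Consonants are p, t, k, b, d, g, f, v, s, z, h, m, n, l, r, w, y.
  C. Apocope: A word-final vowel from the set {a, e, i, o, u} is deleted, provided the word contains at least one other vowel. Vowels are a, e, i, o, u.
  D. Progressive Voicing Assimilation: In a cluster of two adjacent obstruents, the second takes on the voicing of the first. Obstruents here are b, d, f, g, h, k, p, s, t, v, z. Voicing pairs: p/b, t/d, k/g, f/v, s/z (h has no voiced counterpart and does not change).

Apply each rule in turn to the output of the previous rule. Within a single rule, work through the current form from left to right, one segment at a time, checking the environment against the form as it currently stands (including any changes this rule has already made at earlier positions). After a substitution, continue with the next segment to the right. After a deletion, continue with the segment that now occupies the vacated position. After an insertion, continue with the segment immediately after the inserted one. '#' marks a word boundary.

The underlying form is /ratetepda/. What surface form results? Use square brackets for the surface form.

A Intervocalic Voicing: [ratetepda] → [radedepda]
B Geminate Reduction: no change — [radedepda]
C Apocope: [radedepda] → [radedepd]
D Progressive Voicing Assimilation: [radedepd] → [radedept]

[radedept]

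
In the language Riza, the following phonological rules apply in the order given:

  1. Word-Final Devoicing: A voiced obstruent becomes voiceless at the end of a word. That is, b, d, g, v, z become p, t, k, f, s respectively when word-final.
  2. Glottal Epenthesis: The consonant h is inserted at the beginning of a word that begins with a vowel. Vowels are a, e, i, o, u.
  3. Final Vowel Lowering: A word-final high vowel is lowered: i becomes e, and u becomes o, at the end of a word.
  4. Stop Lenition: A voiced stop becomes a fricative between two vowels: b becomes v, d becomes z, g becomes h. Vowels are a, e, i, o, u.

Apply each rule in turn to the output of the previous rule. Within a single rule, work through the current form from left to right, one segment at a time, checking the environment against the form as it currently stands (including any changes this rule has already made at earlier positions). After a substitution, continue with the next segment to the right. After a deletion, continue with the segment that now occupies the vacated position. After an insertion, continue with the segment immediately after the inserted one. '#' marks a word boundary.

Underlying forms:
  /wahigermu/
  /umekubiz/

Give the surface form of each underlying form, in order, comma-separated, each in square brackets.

/wahigermu/:
  1 Word-Final Devoicing: no change — [wahigermu]
  2 Glottal Epenthesis: no change — [wahigermu]
  3 Final Vowel Lowering: [wahigermu] → [wahigermo]
  4 Stop Lenition: [wahigermo] → [wahihermo]
/umekubiz/:
  1 Word-Final Devoicing: [umekubiz] → [umekubis]
  2 Glottal Epenthesis: [umekubis] → [humekubis]
  3 Final Vowel Lowering: no change — [humekubis]
  4 Stop Lenition: [humekubis] → [humekuvis]

[wahihermo], [humekuvis]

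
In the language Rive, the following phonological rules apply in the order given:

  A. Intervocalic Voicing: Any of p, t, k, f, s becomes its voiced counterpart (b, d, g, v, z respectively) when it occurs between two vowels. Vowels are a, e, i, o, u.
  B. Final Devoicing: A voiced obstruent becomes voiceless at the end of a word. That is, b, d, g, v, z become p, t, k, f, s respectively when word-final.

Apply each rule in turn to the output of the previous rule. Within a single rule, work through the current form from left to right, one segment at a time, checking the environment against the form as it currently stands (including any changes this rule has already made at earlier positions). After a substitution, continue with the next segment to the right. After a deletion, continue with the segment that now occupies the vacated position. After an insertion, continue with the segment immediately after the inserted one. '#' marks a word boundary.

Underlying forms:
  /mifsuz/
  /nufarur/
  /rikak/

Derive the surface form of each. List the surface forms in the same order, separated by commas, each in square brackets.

/mifsuz/:
  A Intervocalic Voicing: no change — [mifsuz]
  B Final Devoicing: [mifsuz] → [mifsus]
/nufarur/:
  A Intervocalic Voicing: [nufarur] → [nuvarur]
  B Final Devoicing: no change — [nuvarur]
/rikak/:
  A Intervocalic Voicing: [rikak] → [rigak]
  B Final Devoicing: no change — [rigak]

[mifsus], [nuvarur], [rigak]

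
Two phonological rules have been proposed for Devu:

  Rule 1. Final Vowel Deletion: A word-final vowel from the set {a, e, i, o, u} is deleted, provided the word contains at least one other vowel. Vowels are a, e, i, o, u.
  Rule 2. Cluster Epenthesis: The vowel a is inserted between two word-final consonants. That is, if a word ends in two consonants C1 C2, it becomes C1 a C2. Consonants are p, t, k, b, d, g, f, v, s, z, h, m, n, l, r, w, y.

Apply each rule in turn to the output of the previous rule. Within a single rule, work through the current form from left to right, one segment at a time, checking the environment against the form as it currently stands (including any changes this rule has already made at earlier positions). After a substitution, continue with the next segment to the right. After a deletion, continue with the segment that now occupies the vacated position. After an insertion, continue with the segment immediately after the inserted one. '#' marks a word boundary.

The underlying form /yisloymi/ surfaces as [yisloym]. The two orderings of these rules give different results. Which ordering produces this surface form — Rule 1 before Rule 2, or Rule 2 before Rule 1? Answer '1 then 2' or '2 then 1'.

2 then 1

Order 1 then 2:
  1 Final Vowel Deletion: [yisloymi] → [yisloym]
  2 Cluster Epenthesis: [yisloym] → [yisloyam]
  result: [yisloyam]
Order 2 then 1:
  2 Cluster Epenthesis: no change — [yisloymi]
  1 Final Vowel Deletion: [yisloymi] → [yisloym]
  result: [yisloym]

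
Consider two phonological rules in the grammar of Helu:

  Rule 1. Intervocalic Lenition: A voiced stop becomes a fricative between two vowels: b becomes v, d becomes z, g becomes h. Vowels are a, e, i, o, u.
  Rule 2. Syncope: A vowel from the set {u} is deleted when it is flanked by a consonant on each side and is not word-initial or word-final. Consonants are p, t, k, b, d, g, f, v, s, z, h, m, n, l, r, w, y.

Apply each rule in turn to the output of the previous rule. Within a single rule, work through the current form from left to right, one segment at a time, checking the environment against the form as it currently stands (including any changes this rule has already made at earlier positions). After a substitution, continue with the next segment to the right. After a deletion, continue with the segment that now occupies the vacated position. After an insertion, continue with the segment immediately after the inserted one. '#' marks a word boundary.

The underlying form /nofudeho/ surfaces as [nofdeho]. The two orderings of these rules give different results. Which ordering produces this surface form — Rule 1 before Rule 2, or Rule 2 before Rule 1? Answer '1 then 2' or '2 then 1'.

2 then 1

Order 1 then 2:
  1 Intervocalic Lenition: [nofudeho] → [nofuzeho]
  2 Syncope: [nofuzeho] → [nofzeho]
  result: [nofzeho]
Order 2 then 1:
  2 Syncope: [nofudeho] → [nofdeho]
  1 Intervocalic Lenition: no change — [nofdeho]
  result: [nofdeho]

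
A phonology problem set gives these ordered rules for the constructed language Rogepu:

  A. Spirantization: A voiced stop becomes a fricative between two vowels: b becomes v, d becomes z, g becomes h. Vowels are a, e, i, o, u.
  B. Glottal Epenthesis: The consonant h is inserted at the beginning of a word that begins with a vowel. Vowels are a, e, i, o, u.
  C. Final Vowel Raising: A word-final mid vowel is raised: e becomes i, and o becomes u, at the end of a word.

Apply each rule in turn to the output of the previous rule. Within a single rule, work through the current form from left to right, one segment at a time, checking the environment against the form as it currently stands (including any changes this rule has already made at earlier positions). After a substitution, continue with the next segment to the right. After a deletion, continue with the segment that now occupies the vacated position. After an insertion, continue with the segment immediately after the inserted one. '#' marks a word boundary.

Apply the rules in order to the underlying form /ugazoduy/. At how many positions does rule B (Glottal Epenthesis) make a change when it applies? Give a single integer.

A Spirantization: [ugazoduy] → [uhazozuy]
B Glottal Epenthesis: [uhazozuy] → [huhazozuy]
C Final Vowel Raising: no change — [huhazozuy]
Rule B changed 1 position(s).

1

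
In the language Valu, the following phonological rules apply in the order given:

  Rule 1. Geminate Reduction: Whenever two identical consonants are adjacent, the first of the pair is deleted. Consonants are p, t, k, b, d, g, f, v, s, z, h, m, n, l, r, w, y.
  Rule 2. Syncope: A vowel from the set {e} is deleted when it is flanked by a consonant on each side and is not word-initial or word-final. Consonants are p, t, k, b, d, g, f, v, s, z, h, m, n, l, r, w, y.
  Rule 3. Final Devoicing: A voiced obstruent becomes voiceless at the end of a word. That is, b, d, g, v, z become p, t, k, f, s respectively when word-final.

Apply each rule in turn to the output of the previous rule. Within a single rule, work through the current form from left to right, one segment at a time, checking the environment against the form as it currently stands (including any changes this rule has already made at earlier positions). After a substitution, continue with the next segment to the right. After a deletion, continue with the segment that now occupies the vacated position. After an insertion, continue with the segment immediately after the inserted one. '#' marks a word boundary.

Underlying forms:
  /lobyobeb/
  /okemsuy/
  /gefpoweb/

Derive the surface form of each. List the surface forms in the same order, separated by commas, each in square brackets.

[lobyobp], [okmsuy], [gfpowp]

/lobyobeb/:
  Rule 1 Geminate Reduction: no change — [lobyobeb]
  Rule 2 Syncope: [lobyobeb] → [lobyobb]
  Rule 3 Final Devoicing: [lobyobb] → [lobyobp]
/okemsuy/:
  Rule 1 Geminate Reduction: no change — [okemsuy]
  Rule 2 Syncope: [okemsuy] → [okmsuy]
  Rule 3 Final Devoicing: no change — [okmsuy]
/gefpoweb/:
  Rule 1 Geminate Reduction: no change — [gefpoweb]
  Rule 2 Syncope: [gefpoweb] → [gfpowb]
  Rule 3 Final Devoicing: [gfpowb] → [gfpowp]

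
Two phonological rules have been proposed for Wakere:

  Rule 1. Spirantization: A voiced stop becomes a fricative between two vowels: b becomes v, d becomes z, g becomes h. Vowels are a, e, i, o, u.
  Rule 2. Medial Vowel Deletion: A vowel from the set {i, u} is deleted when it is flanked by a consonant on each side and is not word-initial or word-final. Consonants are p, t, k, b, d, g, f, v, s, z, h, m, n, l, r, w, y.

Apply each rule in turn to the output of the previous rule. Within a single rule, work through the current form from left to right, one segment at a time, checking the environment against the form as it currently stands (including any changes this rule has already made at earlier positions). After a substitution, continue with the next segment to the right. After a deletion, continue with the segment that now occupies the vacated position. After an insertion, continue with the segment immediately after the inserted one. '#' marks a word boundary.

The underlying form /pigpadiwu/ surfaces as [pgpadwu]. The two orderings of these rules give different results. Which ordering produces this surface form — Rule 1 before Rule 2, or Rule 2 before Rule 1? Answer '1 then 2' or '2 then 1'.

Order 1 then 2:
  1 Spirantization: [pigpadiwu] → [pigpaziwu]
  2 Medial Vowel Deletion: [pigpaziwu] → [pgpazwu]
  result: [pgpazwu]
Order 2 then 1:
  2 Medial Vowel Deletion: [pigpadiwu] → [pgpadwu]
  1 Spirantization: no change — [pgpadwu]
  result: [pgpadwu]

2 then 1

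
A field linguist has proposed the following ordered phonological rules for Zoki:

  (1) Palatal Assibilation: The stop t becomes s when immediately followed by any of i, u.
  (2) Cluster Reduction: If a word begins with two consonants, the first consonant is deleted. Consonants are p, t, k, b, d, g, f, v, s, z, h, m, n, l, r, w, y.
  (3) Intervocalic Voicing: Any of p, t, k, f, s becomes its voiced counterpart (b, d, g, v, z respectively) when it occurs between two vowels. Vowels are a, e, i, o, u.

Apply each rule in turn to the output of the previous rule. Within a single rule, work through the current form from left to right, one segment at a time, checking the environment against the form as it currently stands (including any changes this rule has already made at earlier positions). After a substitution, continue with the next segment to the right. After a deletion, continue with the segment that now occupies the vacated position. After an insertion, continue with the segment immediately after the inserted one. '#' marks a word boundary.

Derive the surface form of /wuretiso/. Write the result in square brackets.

[wurezizo]

(1) Palatal Assibilation: [wuretiso] → [wuresiso]
(2) Cluster Reduction: no change — [wuresiso]
(3) Intervocalic Voicing: [wuresiso] → [wurezizo]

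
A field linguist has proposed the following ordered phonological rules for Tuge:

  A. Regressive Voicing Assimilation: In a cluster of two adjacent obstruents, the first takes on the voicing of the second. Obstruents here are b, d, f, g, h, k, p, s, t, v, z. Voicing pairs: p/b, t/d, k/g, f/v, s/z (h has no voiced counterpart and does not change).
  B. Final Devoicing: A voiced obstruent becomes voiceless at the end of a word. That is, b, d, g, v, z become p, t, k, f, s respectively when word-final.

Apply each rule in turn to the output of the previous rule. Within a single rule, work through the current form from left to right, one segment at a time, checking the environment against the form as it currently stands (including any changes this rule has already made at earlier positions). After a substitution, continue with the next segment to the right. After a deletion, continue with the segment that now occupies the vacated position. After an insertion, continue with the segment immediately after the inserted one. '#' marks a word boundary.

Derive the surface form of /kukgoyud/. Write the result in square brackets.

A Regressive Voicing Assimilation: [kukgoyud] → [kuggoyud]
B Final Devoicing: [kuggoyud] → [kuggoyut]

[kuggoyut]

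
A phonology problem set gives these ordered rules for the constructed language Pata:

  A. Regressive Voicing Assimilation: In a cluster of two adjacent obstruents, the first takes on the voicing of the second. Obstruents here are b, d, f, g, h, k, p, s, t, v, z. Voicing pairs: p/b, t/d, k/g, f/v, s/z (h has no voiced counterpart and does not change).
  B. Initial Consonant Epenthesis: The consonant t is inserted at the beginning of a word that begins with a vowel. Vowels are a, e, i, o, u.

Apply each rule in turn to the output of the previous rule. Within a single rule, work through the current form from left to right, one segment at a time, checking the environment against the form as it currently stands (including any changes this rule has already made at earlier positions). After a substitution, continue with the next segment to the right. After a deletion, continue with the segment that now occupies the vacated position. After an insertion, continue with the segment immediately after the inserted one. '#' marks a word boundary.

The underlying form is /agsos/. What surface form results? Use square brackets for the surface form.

A Regressive Voicing Assimilation: [agsos] → [aksos]
B Initial Consonant Epenthesis: [aksos] → [taksos]

[taksos]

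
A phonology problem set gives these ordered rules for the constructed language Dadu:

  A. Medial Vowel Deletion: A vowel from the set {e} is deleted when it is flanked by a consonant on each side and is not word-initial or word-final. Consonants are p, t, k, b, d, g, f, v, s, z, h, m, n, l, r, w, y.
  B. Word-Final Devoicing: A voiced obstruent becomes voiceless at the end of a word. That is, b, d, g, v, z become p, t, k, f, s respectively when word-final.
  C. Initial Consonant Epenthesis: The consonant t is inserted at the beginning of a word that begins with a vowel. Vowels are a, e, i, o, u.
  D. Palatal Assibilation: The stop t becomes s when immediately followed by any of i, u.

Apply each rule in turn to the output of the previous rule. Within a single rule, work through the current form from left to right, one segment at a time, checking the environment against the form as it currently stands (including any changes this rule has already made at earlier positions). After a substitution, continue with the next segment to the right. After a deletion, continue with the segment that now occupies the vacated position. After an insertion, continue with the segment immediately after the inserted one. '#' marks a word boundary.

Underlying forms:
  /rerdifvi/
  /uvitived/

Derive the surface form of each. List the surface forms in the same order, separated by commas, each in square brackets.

[rrdifvi], [suvisivt]

/rerdifvi/:
  A Medial Vowel Deletion: [rerdifvi] → [rrdifvi]
  B Word-Final Devoicing: no change — [rrdifvi]
  C Initial Consonant Epenthesis: no change — [rrdifvi]
  D Palatal Assibilation: no change — [rrdifvi]
/uvitived/:
  A Medial Vowel Deletion: [uvitived] → [uvitivd]
  B Word-Final Devoicing: [uvitivd] → [uvitivt]
  C Initial Consonant Epenthesis: [uvitivt] → [tuvitivt]
  D Palatal Assibilation: [tuvitivt] → [suvisivt]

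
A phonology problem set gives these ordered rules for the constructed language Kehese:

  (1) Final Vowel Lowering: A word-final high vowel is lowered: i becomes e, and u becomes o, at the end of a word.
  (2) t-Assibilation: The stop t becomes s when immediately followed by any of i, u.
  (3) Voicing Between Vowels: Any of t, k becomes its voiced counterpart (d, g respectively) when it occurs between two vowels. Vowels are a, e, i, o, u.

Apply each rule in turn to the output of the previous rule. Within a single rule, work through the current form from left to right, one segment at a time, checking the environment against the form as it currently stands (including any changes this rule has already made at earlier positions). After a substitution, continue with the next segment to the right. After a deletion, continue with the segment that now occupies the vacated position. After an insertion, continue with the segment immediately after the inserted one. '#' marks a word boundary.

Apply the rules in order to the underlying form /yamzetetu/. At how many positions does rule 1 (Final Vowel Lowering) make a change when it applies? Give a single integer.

(1) Final Vowel Lowering: [yamzetetu] → [yamzeteto]
(2) t-Assibilation: no change — [yamzeteto]
(3) Voicing Between Vowels: [yamzeteto] → [yamzededo]
Rule 1 changed 1 position(s).

1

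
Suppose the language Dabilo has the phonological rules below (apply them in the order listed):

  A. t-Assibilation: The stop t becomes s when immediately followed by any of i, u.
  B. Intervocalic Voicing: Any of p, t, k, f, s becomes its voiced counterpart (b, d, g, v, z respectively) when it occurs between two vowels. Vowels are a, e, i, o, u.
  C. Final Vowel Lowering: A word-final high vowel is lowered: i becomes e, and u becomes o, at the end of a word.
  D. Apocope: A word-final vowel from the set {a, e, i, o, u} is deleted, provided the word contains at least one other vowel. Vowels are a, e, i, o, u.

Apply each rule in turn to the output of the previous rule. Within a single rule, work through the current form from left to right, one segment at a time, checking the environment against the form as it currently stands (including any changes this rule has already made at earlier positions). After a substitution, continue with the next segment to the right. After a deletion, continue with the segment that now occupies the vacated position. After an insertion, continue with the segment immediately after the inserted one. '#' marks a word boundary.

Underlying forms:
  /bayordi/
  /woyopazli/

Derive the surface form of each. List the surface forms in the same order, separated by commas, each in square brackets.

[bayord], [woyobazl]

/bayordi/:
  A t-Assibilation: no change — [bayordi]
  B Intervocalic Voicing: no change — [bayordi]
  C Final Vowel Lowering: [bayordi] → [bayorde]
  D Apocope: [bayorde] → [bayord]
/woyopazli/:
  A t-Assibilation: no change — [woyopazli]
  B Intervocalic Voicing: [woyopazli] → [woyobazli]
  C Final Vowel Lowering: [woyobazli] → [woyobazle]
  D Apocope: [woyobazle] → [woyobazl]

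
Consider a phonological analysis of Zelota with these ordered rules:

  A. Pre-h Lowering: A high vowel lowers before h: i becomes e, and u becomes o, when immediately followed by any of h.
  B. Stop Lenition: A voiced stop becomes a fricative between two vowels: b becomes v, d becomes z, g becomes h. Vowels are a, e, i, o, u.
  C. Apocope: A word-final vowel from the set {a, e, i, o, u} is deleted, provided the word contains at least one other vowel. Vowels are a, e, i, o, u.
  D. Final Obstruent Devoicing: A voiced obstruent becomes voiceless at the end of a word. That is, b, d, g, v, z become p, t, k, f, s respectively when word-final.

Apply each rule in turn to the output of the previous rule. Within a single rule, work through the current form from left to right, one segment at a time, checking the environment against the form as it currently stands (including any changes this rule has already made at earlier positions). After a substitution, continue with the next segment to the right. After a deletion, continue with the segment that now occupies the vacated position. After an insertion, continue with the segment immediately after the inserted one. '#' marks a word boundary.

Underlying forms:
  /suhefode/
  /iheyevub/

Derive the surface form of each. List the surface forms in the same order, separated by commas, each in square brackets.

/suhefode/:
  A Pre-h Lowering: [suhefode] → [sohefode]
  B Stop Lenition: [sohefode] → [sohefoze]
  C Apocope: [sohefoze] → [sohefoz]
  D Final Obstruent Devoicing: [sohefoz] → [sohefos]
/iheyevub/:
  A Pre-h Lowering: [iheyevub] → [eheyevub]
  B Stop Lenition: no change — [eheyevub]
  C Apocope: no change — [eheyevub]
  D Final Obstruent Devoicing: [eheyevub] → [eheyevup]

[sohefos], [eheyevup]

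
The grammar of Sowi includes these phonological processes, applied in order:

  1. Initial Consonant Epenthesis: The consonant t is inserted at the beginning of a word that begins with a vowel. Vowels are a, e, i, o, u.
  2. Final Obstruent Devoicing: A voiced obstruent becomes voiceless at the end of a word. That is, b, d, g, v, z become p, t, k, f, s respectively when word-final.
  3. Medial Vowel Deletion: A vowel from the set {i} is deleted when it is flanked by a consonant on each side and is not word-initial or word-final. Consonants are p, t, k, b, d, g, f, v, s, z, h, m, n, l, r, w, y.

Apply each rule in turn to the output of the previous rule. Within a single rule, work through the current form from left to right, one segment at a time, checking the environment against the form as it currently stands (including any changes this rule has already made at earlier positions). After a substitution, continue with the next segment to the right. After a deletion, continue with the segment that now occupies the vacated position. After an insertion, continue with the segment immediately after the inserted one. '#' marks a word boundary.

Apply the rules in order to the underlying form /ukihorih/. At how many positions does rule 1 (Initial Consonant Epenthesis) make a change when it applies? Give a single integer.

1

1 Initial Consonant Epenthesis: [ukihorih] → [tukihorih]
2 Final Obstruent Devoicing: no change — [tukihorih]
3 Medial Vowel Deletion: [tukihorih] → [tukhorh]
Rule 1 changed 1 position(s).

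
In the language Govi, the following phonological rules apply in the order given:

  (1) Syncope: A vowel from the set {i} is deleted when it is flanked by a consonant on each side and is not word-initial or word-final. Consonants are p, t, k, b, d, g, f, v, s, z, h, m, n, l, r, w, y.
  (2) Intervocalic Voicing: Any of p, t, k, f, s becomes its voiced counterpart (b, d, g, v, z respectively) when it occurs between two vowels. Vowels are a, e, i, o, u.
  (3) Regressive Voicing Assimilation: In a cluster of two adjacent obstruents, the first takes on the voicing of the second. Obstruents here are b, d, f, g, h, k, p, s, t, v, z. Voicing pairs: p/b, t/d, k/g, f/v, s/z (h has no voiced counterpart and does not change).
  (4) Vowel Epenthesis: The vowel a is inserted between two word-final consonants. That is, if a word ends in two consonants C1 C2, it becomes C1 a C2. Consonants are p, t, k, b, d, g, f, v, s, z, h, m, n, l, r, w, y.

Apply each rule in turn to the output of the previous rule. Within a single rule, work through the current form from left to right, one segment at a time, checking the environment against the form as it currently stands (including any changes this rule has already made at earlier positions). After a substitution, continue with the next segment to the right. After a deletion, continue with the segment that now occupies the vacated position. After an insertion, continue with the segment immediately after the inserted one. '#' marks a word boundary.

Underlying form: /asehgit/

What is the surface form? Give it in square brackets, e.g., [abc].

(1) Syncope: [asehgit] → [asehgt]
(2) Intervocalic Voicing: [asehgt] → [azehgt]
(3) Regressive Voicing Assimilation: [azehgt] → [azehkt]
(4) Vowel Epenthesis: [azehkt] → [azehkat]

[azehkat]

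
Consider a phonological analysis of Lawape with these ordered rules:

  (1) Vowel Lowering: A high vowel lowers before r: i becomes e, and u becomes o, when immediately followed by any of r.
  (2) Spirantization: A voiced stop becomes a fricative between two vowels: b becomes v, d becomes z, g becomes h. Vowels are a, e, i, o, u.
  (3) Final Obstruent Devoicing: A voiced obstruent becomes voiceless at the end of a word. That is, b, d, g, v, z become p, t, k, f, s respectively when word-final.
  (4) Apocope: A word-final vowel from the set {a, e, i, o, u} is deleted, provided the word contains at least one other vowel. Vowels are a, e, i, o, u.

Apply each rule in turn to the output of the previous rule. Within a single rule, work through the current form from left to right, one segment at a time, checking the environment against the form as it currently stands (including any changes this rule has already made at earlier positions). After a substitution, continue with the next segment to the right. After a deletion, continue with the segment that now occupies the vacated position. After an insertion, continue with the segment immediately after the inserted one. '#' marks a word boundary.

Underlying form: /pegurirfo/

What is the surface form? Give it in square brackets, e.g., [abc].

[pehorerf]

(1) Vowel Lowering: [pegurirfo] → [pegorerfo]
(2) Spirantization: [pegorerfo] → [pehorerfo]
(3) Final Obstruent Devoicing: no change — [pehorerfo]
(4) Apocope: [pehorerfo] → [pehorerf]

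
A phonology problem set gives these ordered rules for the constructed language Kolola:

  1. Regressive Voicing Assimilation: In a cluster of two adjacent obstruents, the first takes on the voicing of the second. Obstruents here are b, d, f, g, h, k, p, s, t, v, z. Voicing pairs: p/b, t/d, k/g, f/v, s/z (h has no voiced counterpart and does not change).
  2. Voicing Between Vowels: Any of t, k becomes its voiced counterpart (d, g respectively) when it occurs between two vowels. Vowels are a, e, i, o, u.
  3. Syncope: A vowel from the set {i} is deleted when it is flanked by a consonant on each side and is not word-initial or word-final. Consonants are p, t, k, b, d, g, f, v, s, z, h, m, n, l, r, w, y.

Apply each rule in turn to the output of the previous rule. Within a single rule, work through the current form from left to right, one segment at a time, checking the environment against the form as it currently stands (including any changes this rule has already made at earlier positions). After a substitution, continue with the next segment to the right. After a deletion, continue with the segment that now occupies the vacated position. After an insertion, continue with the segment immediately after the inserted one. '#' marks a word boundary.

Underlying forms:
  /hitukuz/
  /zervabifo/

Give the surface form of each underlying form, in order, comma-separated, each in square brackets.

[hduguz], [zervabfo]

/hitukuz/:
  1 Regressive Voicing Assimilation: no change — [hitukuz]
  2 Voicing Between Vowels: [hitukuz] → [hiduguz]
  3 Syncope: [hiduguz] → [hduguz]
/zervabifo/:
  1 Regressive Voicing Assimilation: no change — [zervabifo]
  2 Voicing Between Vowels: no change — [zervabifo]
  3 Syncope: [zervabifo] → [zervabfo]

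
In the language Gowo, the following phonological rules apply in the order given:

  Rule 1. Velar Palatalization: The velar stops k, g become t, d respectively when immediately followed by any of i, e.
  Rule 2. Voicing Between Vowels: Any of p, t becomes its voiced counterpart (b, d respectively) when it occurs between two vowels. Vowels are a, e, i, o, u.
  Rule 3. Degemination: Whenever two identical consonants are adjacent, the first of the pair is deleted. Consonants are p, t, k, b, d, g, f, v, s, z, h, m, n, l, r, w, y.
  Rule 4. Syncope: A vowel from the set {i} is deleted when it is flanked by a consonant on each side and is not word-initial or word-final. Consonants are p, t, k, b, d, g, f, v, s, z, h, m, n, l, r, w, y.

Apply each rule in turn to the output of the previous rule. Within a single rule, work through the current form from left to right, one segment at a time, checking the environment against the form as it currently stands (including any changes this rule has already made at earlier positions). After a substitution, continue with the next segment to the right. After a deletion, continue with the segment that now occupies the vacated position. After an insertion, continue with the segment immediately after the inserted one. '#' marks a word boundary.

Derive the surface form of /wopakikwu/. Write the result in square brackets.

[wobadkwu]

Rule 1 Velar Palatalization: [wopakikwu] → [wopatikwu]
Rule 2 Voicing Between Vowels: [wopatikwu] → [wobadikwu]
Rule 3 Degemination: no change — [wobadikwu]
Rule 4 Syncope: [wobadikwu] → [wobadkwu]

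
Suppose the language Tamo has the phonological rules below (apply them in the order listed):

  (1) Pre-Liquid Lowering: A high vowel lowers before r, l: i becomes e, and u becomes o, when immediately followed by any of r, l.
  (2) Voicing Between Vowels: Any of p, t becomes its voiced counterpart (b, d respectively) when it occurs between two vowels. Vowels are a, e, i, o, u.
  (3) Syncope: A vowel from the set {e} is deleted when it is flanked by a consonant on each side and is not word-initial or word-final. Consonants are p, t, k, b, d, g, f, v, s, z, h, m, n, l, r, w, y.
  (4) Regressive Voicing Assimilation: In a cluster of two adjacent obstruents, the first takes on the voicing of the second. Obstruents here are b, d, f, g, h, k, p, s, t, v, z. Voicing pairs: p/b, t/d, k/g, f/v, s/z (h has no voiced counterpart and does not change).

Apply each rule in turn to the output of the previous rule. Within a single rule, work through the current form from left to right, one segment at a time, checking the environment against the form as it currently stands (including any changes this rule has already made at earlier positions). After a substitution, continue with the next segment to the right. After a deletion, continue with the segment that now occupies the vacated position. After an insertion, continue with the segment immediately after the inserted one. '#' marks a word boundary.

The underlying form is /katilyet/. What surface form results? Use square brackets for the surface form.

(1) Pre-Liquid Lowering: [katilyet] → [katelyet]
(2) Voicing Between Vowels: [katelyet] → [kadelyet]
(3) Syncope: [kadelyet] → [kadlyt]
(4) Regressive Voicing Assimilation: no change — [kadlyt]

[kadlyt]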